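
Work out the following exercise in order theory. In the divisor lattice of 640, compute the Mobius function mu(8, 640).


In a divisor lattice, mu(a,b) = mu(b/a) where mu is the classical Mobius function.
b/a = 640/8 = 80
Prime factorization of 80: primes [2, 5]
80 is not squarefree, so mu(80) = 0


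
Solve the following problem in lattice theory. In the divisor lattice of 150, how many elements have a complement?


An element a is complemented if some b has a meet b = bottom, a join b = top.
a is complemented iff gcd(a, n/a)=1, i.e. a is a unitary divisor of 150.
Complemented elements: 1, 2, 3, 6, 25, 50, ... (2 more)
Count: 8


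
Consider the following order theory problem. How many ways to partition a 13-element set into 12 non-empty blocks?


S(n,k) = k*S(n-1,k) + S(n-1,k-1).
S(12,12) = 1, S(12,11) = 66
S(13,12) = 12*1 + 66 = 12 + 66
S(13,12) = 78


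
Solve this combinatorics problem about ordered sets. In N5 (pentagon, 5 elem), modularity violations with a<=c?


Modular law: if a <= c then a v (b ^ c) = (a v b) ^ c.
Check all triples (a,b,c) with a <= c among 5 elements.
  e.g. a=a, b=c, c=b: lhs=a != rhs=b
Total violating triples: 1


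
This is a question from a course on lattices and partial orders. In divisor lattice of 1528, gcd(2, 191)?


Meet=gcd.
gcd(2,191)=1


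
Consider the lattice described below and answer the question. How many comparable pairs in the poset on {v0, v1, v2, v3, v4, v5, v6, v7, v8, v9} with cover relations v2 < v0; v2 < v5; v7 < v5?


A comparable pair {a,b} has a < b or b < a in the order.
Count unordered pairs where one element is strictly below the other.
Examples: {v0,v2}, {v2,v5}, {v5,v7}
Total comparable pairs: 3


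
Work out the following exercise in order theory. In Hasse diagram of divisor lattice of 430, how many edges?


A cover relation a -< b holds when a < b with no c strictly between.
Cover relations:
  1 -< 2
  1 -< 5
  1 -< 43
  2 -< 10
  2 -< 86
  5 -< 10
  5 -< 215
  10 -< 430
  ...4 more
Total: 12


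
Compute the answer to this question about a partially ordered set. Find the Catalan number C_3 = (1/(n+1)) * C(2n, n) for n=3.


C(n) = C(2n, n) / (n+1).
C(6, 3) = 20
C(3) = 20 / 4 = 5


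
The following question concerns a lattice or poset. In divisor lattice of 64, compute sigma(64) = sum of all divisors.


sigma(n) = sum of divisors.
Divisors of 64: [1, 2, 4, 8, 16, 32, 64]
Sum = 127


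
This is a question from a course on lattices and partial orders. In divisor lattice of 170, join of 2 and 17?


In a divisor lattice, join = lcm (least common multiple).
gcd(2,17) = 1
lcm(2,17) = 2*17/gcd = 34/1 = 34


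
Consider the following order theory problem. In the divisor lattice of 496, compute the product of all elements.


Divisors of 496: [1, 2, 4, 8, 16, 31, 62, 124, 248, 496]
Product = n^(d(n)/2) = 496^(10/2)
Product = 30019840638976


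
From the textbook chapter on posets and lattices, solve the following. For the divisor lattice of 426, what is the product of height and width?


Height = length of longest chain minus 1; width = size of largest antichain.
A maximum chain: 1 | 71 | 213 | 426  (height 3).
A maximum antichain: {2, 3, 71}  (width 3).
Product = 3 * 3 = 9


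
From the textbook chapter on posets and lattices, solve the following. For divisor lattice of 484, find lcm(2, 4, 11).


In a divisor lattice, join = lcm (least common multiple).
Compute lcm iteratively: start with first element, then lcm(current, next).
Elements: [2, 4, 11]
lcm(2,4) = 4
lcm(4,11) = 44
Final lcm = 44


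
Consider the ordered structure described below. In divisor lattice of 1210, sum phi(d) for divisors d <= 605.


Divisors of 1210 up to 605: [1, 2, 5, 10, 11, 22, 55, 110, 121, 242, 605]
phi values: [1, 1, 4, 4, 10, 10, 40, 40, 110, 110, 440]
Sum = 770


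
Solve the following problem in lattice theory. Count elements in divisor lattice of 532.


Divisors of 532: [1, 2, 4, 7, 14, 19, 28, 38, 76, 133, 266, 532]
Count: 12


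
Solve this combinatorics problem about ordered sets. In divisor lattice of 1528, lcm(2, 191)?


Join=lcm.
gcd(2,191)=1
lcm=382


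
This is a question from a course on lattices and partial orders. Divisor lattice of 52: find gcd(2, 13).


In a divisor lattice, meet = gcd (greatest common divisor).
By Euclidean algorithm or factoring: gcd(2,13) = 1


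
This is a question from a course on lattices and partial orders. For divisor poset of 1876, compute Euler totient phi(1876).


phi(n) = n * prod_{p|n} (1 - 1/p).
Prime divisors of 1876: [2, 7, 67]
phi(1876) = 1876 * (1 - 1/2) * (1 - 1/7) * (1 - 1/67)
phi(1876) = 792


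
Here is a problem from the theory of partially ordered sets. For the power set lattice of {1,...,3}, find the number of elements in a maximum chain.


A chain is a totally ordered subset; we count the number of elements in a maximum chain.
Compute, for each element x, the size of the longest chain ending at x:
  {}: 1
  {1}: 2
  {2}: 2
  {3}: 2
  {1,2}: 3
  {1,3}: 3
  ...
A maximum chain: {} < {1} < {1,2} < {1,2,3}
Number of elements in the longest chain: 4


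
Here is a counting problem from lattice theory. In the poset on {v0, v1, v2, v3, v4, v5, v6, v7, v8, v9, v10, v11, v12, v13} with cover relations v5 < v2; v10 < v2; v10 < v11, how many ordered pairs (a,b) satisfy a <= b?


The order relation is {(a,b) : a <= b}, reflexive so it includes (a,a).
Examples: (v0,v0), (v1,v1), (v10,v10), (v10,v11), (v10,v2), ...
Total ordered pairs: 17


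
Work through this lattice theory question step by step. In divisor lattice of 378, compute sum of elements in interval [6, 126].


Interval [6,126] in divisors of 378: [6, 18, 42, 126]
Sum = 192


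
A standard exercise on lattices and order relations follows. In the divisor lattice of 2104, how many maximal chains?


A maximal chain goes from the minimum element to a maximal element via cover relations.
Counting all min-to-max paths in the cover graph.
Total maximal chains: 4


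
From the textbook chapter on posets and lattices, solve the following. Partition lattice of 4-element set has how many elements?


B(n) = number of set partitions of an n-element set.
B(n) satisfies the recurrence: B(n+1) = sum_k C(n,k)*B(k).
B(4) = 15


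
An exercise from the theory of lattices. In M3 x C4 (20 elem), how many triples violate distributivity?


Distributive law: a ^ (b v c) = (a ^ b) v (a ^ c).
Check all 20^3 = 8000 ordered triples (a,b,c).
  e.g. a=(a1,0), b=(a2,0), c=(a3,0): lhs=(a1,0) != rhs=(0,0)
  e.g. a=(a1,0), b=(a2,0), c=(a3,1): lhs=(a1,0) != rhs=(0,0)
Total violating triples: 384


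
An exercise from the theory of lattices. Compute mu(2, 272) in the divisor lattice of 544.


In a divisor lattice, mu(a,b) = mu(b/a) where mu is the classical Mobius function.
b/a = 272/2 = 136
Prime factorization of 136: primes [2, 17]
136 is not squarefree, so mu(136) = 0


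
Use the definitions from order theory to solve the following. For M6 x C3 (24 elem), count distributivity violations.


Distributive law: a ^ (b v c) = (a ^ b) v (a ^ c).
Check all 24^3 = 13824 ordered triples (a,b,c).
  e.g. a=(a1,0), b=(a2,0), c=(a3,0): lhs=(a1,0) != rhs=(0,0)
  e.g. a=(a1,0), b=(a2,0), c=(a3,1): lhs=(a1,0) != rhs=(0,0)
Total violating triples: 3240


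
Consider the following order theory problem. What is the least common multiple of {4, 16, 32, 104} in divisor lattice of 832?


In a divisor lattice, join = lcm (least common multiple).
Compute lcm iteratively: start with first element, then lcm(current, next).
Elements: [4, 16, 32, 104]
lcm(4,16) = 16
lcm(16,32) = 32
lcm(32,104) = 416
Final lcm = 416


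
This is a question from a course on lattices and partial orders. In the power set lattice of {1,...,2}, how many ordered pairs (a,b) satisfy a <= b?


The order relation is {(a,b) : a <= b}, reflexive so it includes (a,a).
Examples: ({},{}), ({},{1,2}), ({},{1}), ({},{2}), ({1,2},{1,2}), ...
Total ordered pairs: 9


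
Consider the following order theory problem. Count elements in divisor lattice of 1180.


Divisors of 1180: [1, 2, 4, 5, 10, 20, 59, 118, 236, 295, 590, 1180]
Count: 12


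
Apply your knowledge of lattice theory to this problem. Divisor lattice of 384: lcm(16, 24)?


Join=lcm.
gcd(16,24)=8
lcm=48


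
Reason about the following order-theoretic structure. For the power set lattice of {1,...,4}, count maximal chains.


A maximal chain goes from the minimum element to a maximal element via cover relations.
Counting all min-to-max paths in the cover graph.
Total maximal chains: 24


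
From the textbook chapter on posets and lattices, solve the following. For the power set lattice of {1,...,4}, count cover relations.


A cover relation a -< b holds when a < b with no c strictly between.
Cover relations:
  {} -< {1}
  {} -< {2}
  {} -< {3}
  {} -< {4}
  {1} -< {1,2}
  {1} -< {1,3}
  {1} -< {1,4}
  {2} -< {1,2}
  ...24 more
Total: 32


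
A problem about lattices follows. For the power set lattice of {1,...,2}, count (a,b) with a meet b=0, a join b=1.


Complement pair (a,b): a meet b = bottom, a join b = top.
Here: A intersect B = {} and A union B = {1,...,2}.
Pairs found: ({},{1,2}), ({1},{2}), ({2},{1}), ({1,2},{})
Total ordered pairs: 4


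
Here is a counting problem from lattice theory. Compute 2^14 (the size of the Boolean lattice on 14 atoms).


Power set = 2^n.
2^14 = 16384


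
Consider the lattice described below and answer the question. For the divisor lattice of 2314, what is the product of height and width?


Height = length of longest chain minus 1; width = size of largest antichain.
A maximum chain: 1 | 89 | 1157 | 2314  (height 3).
A maximum antichain: {2, 13, 89}  (width 3).
Product = 3 * 3 = 9


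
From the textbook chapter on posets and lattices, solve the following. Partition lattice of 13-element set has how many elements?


B(n) = number of set partitions of an n-element set.
B(n) satisfies the recurrence: B(n+1) = sum_k C(n,k)*B(k).
B(13) = 27644437


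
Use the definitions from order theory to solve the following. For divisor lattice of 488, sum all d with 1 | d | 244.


Interval [1,244] in divisors of 488: [1, 2, 4, 61, 122, 244]
Sum = 434


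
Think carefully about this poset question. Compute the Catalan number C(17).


C(n) = C(2n, n) / (n+1).
C(34, 17) = 2333606220
C(17) = 2333606220 / 18 = 129644790


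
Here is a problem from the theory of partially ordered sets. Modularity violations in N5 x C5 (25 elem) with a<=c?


Modular law: if a <= c then a v (b ^ c) = (a v b) ^ c.
Check all triples (a,b,c) with a <= c among 25 elements.
  e.g. a=(a,0), b=(c,0), c=(b,0): lhs=(a,0) != rhs=(b,0)
  e.g. a=(a,0), b=(c,1), c=(b,0): lhs=(a,0) != rhs=(b,0)
Total violating triples: 75


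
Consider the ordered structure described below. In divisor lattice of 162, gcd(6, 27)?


Meet=gcd.
gcd(6,27)=3


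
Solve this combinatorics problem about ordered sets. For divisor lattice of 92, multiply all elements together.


Divisors of 92: [1, 2, 4, 23, 46, 92]
Product = n^(d(n)/2) = 92^(6/2)
Product = 778688


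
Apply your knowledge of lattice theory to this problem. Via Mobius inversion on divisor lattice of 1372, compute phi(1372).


phi(n) = n * prod_{p|n} (1 - 1/p).
Prime divisors of 1372: [2, 7]
phi(1372) = 1372 * (1 - 1/2) * (1 - 1/7)
phi(1372) = 588


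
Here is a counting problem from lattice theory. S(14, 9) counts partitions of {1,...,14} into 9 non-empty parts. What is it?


S(n,k) = k*S(n-1,k) + S(n-1,k-1).
S(13,9) = 359502, S(13,8) = 1899612
S(14,9) = 9*359502 + 1899612 = 3235518 + 1899612
S(14,9) = 5135130


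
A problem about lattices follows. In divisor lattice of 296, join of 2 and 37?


In a divisor lattice, join = lcm (least common multiple).
gcd(2,37) = 1
lcm(2,37) = 2*37/gcd = 74/1 = 74


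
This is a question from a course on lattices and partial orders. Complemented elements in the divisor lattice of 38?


An element a is complemented if some b has a meet b = bottom, a join b = top.
a is complemented iff gcd(a, n/a)=1, i.e. a is a unitary divisor of 38.
Complemented elements: 1, 2, 19, 38
Count: 4


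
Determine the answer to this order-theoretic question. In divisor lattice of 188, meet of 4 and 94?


In a divisor lattice, meet = gcd (greatest common divisor).
By Euclidean algorithm or factoring: gcd(4,94) = 2


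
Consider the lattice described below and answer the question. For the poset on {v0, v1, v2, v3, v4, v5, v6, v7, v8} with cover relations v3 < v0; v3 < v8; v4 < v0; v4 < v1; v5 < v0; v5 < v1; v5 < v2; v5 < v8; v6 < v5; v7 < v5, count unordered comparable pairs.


A comparable pair {a,b} has a < b or b < a in the order.
Count unordered pairs where one element is strictly below the other.
Examples: {v0,v3}, {v0,v4}, {v0,v5}, {v0,v6}, ...
Total comparable pairs: 18


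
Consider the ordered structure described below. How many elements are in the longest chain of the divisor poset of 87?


A chain is a totally ordered subset; we count the number of elements in a maximum chain.
Compute, for each element x, the size of the longest chain ending at x:
  1: 1
  3: 2
  29: 2
  87: 3
A maximum chain: 1 < 3 < 87
Number of elements in the longest chain: 3


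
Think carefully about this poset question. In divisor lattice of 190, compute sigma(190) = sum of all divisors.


sigma(n) = sum of divisors.
Divisors of 190: [1, 2, 5, 10, 19, 38, 95, 190]
Sum = 360


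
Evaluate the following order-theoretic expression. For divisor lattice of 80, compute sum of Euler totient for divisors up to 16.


Divisors of 80 up to 16: [1, 2, 4, 5, 8, 10, 16]
phi values: [1, 1, 2, 4, 4, 4, 8]
Sum = 24


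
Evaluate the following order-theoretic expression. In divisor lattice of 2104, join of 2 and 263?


In a divisor lattice, join = lcm (least common multiple).
gcd(2,263) = 1
lcm(2,263) = 2*263/gcd = 526/1 = 526


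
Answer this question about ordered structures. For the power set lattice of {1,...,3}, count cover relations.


A cover relation a -< b holds when a < b with no c strictly between.
Cover relations:
  {} -< {1}
  {} -< {2}
  {} -< {3}
  {1} -< {1,2}
  {1} -< {1,3}
  {2} -< {1,2}
  {2} -< {2,3}
  {3} -< {1,3}
  ...4 more
Total: 12


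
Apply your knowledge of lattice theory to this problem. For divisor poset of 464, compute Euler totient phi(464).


phi(n) = n * prod_{p|n} (1 - 1/p).
Prime divisors of 464: [2, 29]
phi(464) = 464 * (1 - 1/2) * (1 - 1/29)
phi(464) = 224


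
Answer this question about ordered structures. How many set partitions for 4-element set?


B(n) = number of set partitions of an n-element set.
B(n) satisfies the recurrence: B(n+1) = sum_k C(n,k)*B(k).
B(4) = 15


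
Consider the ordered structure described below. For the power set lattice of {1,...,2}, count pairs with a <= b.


The order relation is {(a,b) : a <= b}, reflexive so it includes (a,a).
Examples: ({},{}), ({},{1,2}), ({},{1}), ({},{2}), ({1,2},{1,2}), ...
Total ordered pairs: 9


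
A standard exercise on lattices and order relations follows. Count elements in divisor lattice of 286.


Divisors of 286: [1, 2, 11, 13, 22, 26, 143, 286]
Count: 8


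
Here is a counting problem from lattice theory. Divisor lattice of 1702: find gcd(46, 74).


In a divisor lattice, meet = gcd (greatest common divisor).
By Euclidean algorithm or factoring: gcd(46,74) = 2


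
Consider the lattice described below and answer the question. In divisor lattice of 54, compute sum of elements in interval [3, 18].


Interval [3,18] in divisors of 54: [3, 6, 9, 18]
Sum = 36


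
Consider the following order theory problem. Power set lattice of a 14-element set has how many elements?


Power set = 2^n.
2^14 = 16384


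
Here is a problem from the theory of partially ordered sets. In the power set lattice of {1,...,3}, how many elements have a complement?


An element a is complemented if some b has a meet b = bottom, a join b = top.
every subset A has complement S\A, so all elements are complemented.
Complemented elements: {}, {1}, {2}, {3}, {1,2}, {1,3}, ... (2 more)
Count: 8


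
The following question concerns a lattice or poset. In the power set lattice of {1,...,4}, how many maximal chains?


A maximal chain goes from the minimum element to a maximal element via cover relations.
Counting all min-to-max paths in the cover graph.
Total maximal chains: 24


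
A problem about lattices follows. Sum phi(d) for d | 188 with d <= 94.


Divisors of 188 up to 94: [1, 2, 4, 47, 94]
phi values: [1, 1, 2, 46, 46]
Sum = 96


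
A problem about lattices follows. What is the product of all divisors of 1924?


Divisors of 1924: [1, 2, 4, 13, 26, 37, 52, 74, 148, 481, 962, 1924]
Product = n^(d(n)/2) = 1924^(12/2)
Product = 50725975336955416576


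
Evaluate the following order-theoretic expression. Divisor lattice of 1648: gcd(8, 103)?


Meet=gcd.
gcd(8,103)=1


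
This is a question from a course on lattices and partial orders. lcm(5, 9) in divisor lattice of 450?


Join=lcm.
gcd(5,9)=1
lcm=45


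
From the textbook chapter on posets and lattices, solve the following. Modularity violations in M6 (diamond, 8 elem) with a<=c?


Modular law: if a <= c then a v (b ^ c) = (a v b) ^ c.
Check all triples (a,b,c) with a <= c among 8 elements.
This lattice is modular (diamonds M_m and their chain-products are modular).
Total violating triples: 0


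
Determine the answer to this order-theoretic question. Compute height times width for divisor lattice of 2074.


Height = length of longest chain minus 1; width = size of largest antichain.
A maximum chain: 1 | 61 | 1037 | 2074  (height 3).
A maximum antichain: {2, 17, 61}  (width 3).
Product = 3 * 3 = 9


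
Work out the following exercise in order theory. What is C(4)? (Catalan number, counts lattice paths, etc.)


C(n) = C(2n, n) / (n+1).
C(8, 4) = 70
C(4) = 70 / 5 = 14


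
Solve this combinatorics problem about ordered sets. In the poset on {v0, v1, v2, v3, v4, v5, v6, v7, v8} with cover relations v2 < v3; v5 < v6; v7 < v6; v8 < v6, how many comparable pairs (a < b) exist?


A comparable pair {a,b} has a < b or b < a in the order.
Count unordered pairs where one element is strictly below the other.
Examples: {v2,v3}, {v5,v6}, {v6,v7}, {v6,v8}
Total comparable pairs: 4


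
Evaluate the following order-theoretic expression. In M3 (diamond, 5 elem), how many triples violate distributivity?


Distributive law: a ^ (b v c) = (a ^ b) v (a ^ c).
Check all 5^3 = 125 ordered triples (a,b,c).
  e.g. a=a1, b=a2, c=a3: lhs=a1 != rhs=0
  e.g. a=a1, b=a3, c=a2: lhs=a1 != rhs=0
Total violating triples: 6


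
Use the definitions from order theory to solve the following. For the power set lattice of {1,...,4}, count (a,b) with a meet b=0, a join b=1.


Complement pair (a,b): a meet b = bottom, a join b = top.
Here: A intersect B = {} and A union B = {1,...,4}.
Pairs found: ({},{1,2,3,4}), ({1},{2,3,4}), ({2},{1,3,4}), ({3},{1,2,4}), ... (12 more)
Total ordered pairs: 16


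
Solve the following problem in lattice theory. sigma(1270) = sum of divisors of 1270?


sigma(n) = sum of divisors.
Divisors of 1270: [1, 2, 5, 10, 127, 254, 635, 1270]
Sum = 2304


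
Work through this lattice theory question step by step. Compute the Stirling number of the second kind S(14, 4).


S(n,k) = k*S(n-1,k) + S(n-1,k-1).
S(13,4) = 2532530, S(13,3) = 261625
S(14,4) = 4*2532530 + 261625 = 10130120 + 261625
S(14,4) = 10391745


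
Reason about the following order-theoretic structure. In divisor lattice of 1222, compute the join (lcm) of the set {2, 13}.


In a divisor lattice, join = lcm (least common multiple).
Compute lcm iteratively: start with first element, then lcm(current, next).
Elements: [2, 13]
lcm(2,13) = 26
Final lcm = 26


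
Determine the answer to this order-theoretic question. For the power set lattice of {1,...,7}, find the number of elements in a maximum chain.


A chain is a totally ordered subset; we count the number of elements in a maximum chain.
Compute, for each element x, the size of the longest chain ending at x:
  {}: 1
  {1}: 2
  {2}: 2
  {3}: 2
  {4}: 2
  {5}: 2
  ...
A maximum chain: {} < {1} < {1,2} < {1,2,3} < {1,2,3,4} < {1,2,3,4,5} < {1,2,3,4,5,6} < {1,2,3,4,5,6,7}
Number of elements in the longest chain: 8


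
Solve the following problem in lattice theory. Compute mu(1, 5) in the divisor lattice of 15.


In a divisor lattice, mu(a,b) = mu(b/a) where mu is the classical Mobius function.
b/a = 5/1 = 5
Prime factorization of 5: primes [5]
5 is squarefree with 1 prime factor(s), so mu(5) = (-1)^1 = -1


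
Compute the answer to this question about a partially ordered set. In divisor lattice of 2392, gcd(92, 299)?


Meet=gcd.
gcd(92,299)=23


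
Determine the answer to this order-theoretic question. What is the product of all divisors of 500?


Divisors of 500: [1, 2, 4, 5, 10, 20, 25, 50, 100, 125, 250, 500]
Product = n^(d(n)/2) = 500^(12/2)
Product = 15625000000000000


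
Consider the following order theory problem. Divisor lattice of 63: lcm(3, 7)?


Join=lcm.
gcd(3,7)=1
lcm=21


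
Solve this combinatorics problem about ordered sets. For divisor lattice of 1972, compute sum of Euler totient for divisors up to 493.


Divisors of 1972 up to 493: [1, 2, 4, 17, 29, 34, 58, 68, 116, 493]
phi values: [1, 1, 2, 16, 28, 16, 28, 32, 56, 448]
Sum = 628


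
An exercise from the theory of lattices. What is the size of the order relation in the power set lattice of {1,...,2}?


The order relation is {(a,b) : a <= b}, reflexive so it includes (a,a).
Examples: ({},{}), ({},{1,2}), ({},{1}), ({},{2}), ({1,2},{1,2}), ...
Total ordered pairs: 9


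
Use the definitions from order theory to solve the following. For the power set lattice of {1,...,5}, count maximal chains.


A maximal chain goes from the minimum element to a maximal element via cover relations.
Counting all min-to-max paths in the cover graph.
Total maximal chains: 120


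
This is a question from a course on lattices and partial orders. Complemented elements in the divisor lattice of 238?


An element a is complemented if some b has a meet b = bottom, a join b = top.
a is complemented iff gcd(a, n/a)=1, i.e. a is a unitary divisor of 238.
Complemented elements: 1, 2, 7, 14, 17, 34, ... (2 more)
Count: 8


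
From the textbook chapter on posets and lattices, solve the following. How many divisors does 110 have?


Divisors of 110: [1, 2, 5, 10, 11, 22, 55, 110]
Count: 8


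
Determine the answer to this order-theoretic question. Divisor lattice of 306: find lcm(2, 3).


In a divisor lattice, join = lcm (least common multiple).
gcd(2,3) = 1
lcm(2,3) = 2*3/gcd = 6/1 = 6


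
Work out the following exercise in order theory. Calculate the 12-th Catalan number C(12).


C(n) = C(2n, n) / (n+1).
C(24, 12) = 2704156
C(12) = 2704156 / 13 = 208012


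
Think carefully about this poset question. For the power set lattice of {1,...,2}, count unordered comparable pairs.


A comparable pair {a,b} has a < b or b < a in the order.
Count unordered pairs where one element is strictly below the other.
Examples: {{},{1}}, {{},{2}}, {{},{1,2}}, {{1},{1,2}}, ...
Total comparable pairs: 5


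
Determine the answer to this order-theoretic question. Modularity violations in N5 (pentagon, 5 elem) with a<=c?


Modular law: if a <= c then a v (b ^ c) = (a v b) ^ c.
Check all triples (a,b,c) with a <= c among 5 elements.
  e.g. a=a, b=c, c=b: lhs=a != rhs=b
Total violating triples: 1


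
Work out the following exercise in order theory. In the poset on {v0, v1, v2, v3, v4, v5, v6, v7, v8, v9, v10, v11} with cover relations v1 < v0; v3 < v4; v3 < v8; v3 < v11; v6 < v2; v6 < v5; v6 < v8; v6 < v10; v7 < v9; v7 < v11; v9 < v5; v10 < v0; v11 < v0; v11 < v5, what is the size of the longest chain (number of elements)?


A chain is a totally ordered subset; we count the number of elements in a maximum chain.
Compute, for each element x, the size of the longest chain ending at x:
  v1: 1
  v3: 1
  v6: 1
  v7: 1
  v2: 2
  v4: 2
  ...
A maximum chain: v6 < v10 < v0
Number of elements in the longest chain: 3


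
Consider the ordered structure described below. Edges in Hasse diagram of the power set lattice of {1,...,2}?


A cover relation a -< b holds when a < b with no c strictly between.
Cover relations:
  {} -< {1}
  {} -< {2}
  {1} -< {1,2}
  {2} -< {1,2}
Total: 4


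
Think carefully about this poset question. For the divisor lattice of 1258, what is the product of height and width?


Height = length of longest chain minus 1; width = size of largest antichain.
A maximum chain: 1 | 37 | 629 | 1258  (height 3).
A maximum antichain: {2, 17, 37}  (width 3).
Product = 3 * 3 = 9


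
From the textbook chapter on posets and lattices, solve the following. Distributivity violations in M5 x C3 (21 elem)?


Distributive law: a ^ (b v c) = (a ^ b) v (a ^ c).
Check all 21^3 = 9261 ordered triples (a,b,c).
  e.g. a=(a1,0), b=(a2,0), c=(a3,0): lhs=(a1,0) != rhs=(0,0)
  e.g. a=(a1,0), b=(a2,0), c=(a3,1): lhs=(a1,0) != rhs=(0,0)
Total violating triples: 1620


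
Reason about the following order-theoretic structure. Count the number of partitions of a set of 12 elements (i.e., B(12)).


B(n) = number of set partitions of an n-element set.
B(n) satisfies the recurrence: B(n+1) = sum_k C(n,k)*B(k).
B(12) = 4213597


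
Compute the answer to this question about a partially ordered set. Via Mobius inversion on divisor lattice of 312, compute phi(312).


phi(n) = n * prod_{p|n} (1 - 1/p).
Prime divisors of 312: [2, 3, 13]
phi(312) = 312 * (1 - 1/2) * (1 - 1/3) * (1 - 1/13)
phi(312) = 96


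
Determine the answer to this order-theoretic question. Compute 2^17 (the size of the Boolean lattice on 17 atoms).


Power set = 2^n.
2^17 = 131072


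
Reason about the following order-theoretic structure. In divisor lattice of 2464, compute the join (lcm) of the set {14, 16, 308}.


In a divisor lattice, join = lcm (least common multiple).
Compute lcm iteratively: start with first element, then lcm(current, next).
Elements: [14, 16, 308]
lcm(14,16) = 112
lcm(112,308) = 1232
Final lcm = 1232


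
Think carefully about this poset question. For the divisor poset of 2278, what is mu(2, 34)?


In a divisor lattice, mu(a,b) = mu(b/a) where mu is the classical Mobius function.
b/a = 34/2 = 17
Prime factorization of 17: primes [17]
17 is squarefree with 1 prime factor(s), so mu(17) = (-1)^1 = -1


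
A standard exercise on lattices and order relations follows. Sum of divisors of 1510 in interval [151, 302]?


Interval [151,302] in divisors of 1510: [151, 302]
Sum = 453


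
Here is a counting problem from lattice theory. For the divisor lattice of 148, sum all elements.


sigma(n) = sum of divisors.
Divisors of 148: [1, 2, 4, 37, 74, 148]
Sum = 266


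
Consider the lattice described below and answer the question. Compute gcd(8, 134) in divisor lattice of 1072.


In a divisor lattice, meet = gcd (greatest common divisor).
By Euclidean algorithm or factoring: gcd(8,134) = 2


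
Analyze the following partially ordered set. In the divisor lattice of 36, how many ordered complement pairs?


Complement pair (a,b): a meet b = bottom, a join b = top.
Here: gcd(a,b)=1 and lcm(a,b)=36, i.e. a*b=36 with a,b coprime.
Pairs found: (1,36), (4,9), (9,4), (36,1)
Total ordered pairs: 4


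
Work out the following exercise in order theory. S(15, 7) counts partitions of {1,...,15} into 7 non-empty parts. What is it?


S(n,k) = k*S(n-1,k) + S(n-1,k-1).
S(14,7) = 49329280, S(14,6) = 63436373
S(15,7) = 7*49329280 + 63436373 = 345304960 + 63436373
S(15,7) = 408741333


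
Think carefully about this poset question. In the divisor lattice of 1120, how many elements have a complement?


An element a is complemented if some b has a meet b = bottom, a join b = top.
a is complemented iff gcd(a, n/a)=1, i.e. a is a unitary divisor of 1120.
Complemented elements: 1, 5, 7, 32, 35, 160, ... (2 more)
Count: 8


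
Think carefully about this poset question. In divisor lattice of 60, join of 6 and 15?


In a divisor lattice, join = lcm (least common multiple).
gcd(6,15) = 3
lcm(6,15) = 6*15/gcd = 90/3 = 30


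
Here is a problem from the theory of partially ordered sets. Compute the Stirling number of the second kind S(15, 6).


S(n,k) = k*S(n-1,k) + S(n-1,k-1).
S(14,6) = 63436373, S(14,5) = 40075035
S(15,6) = 6*63436373 + 40075035 = 380618238 + 40075035
S(15,6) = 420693273


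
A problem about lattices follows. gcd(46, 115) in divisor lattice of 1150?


Meet=gcd.
gcd(46,115)=23


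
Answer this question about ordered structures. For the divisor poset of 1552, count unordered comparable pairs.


A comparable pair {a,b} has a < b or b < a in the order.
Count unordered pairs where one element is strictly below the other.
Examples: {1,2}, {1,4}, {1,8}, {1,16}, ...
Total comparable pairs: 35


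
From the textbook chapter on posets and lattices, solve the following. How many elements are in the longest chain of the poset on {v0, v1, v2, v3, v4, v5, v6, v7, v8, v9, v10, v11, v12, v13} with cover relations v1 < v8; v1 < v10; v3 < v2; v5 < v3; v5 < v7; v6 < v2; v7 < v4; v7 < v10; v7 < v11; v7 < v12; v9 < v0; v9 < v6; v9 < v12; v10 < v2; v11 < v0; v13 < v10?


A chain is a totally ordered subset; we count the number of elements in a maximum chain.
Compute, for each element x, the size of the longest chain ending at x:
  v1: 1
  v5: 1
  v9: 1
  v13: 1
  v3: 2
  v6: 2
  ...
A maximum chain: v5 < v7 < v11 < v0
Number of elements in the longest chain: 4


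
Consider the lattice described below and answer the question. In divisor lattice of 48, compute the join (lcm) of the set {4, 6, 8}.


In a divisor lattice, join = lcm (least common multiple).
Compute lcm iteratively: start with first element, then lcm(current, next).
Elements: [4, 6, 8]
lcm(4,6) = 12
lcm(12,8) = 24
Final lcm = 24


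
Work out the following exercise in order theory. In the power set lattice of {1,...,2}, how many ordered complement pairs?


Complement pair (a,b): a meet b = bottom, a join b = top.
Here: A intersect B = {} and A union B = {1,...,2}.
Pairs found: ({},{1,2}), ({1},{2}), ({2},{1}), ({1,2},{})
Total ordered pairs: 4


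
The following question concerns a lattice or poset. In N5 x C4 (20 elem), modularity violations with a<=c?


Modular law: if a <= c then a v (b ^ c) = (a v b) ^ c.
Check all triples (a,b,c) with a <= c among 20 elements.
  e.g. a=(a,0), b=(c,0), c=(b,0): lhs=(a,0) != rhs=(b,0)
  e.g. a=(a,0), b=(c,1), c=(b,0): lhs=(a,0) != rhs=(b,0)
Total violating triples: 40


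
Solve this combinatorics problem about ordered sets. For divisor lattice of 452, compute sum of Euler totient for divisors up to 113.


Divisors of 452 up to 113: [1, 2, 4, 113]
phi values: [1, 1, 2, 112]
Sum = 116


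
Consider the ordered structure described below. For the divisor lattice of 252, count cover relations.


A cover relation a -< b holds when a < b with no c strictly between.
Cover relations:
  1 -< 2
  1 -< 3
  1 -< 7
  2 -< 4
  2 -< 6
  2 -< 14
  3 -< 6
  3 -< 9
  ...25 more
Total: 33


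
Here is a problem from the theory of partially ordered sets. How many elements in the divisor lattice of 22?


Divisors of 22: [1, 2, 11, 22]
Count: 4


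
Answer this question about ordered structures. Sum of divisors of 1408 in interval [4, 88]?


Interval [4,88] in divisors of 1408: [4, 8, 44, 88]
Sum = 144


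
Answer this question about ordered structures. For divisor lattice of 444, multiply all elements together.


Divisors of 444: [1, 2, 3, 4, 6, 12, 37, 74, 111, 148, 222, 444]
Product = n^(d(n)/2) = 444^(12/2)
Product = 7661218005651456


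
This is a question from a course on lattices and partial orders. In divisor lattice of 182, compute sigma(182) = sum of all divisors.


sigma(n) = sum of divisors.
Divisors of 182: [1, 2, 7, 13, 14, 26, 91, 182]
Sum = 336


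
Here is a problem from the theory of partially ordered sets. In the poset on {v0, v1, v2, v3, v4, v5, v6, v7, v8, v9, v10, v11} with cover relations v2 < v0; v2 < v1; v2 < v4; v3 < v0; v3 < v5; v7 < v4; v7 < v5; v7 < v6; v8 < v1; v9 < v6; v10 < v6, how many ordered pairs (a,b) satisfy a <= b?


The order relation is {(a,b) : a <= b}, reflexive so it includes (a,a).
Examples: (v0,v0), (v1,v1), (v10,v10), (v10,v6), (v11,v11), ...
Total ordered pairs: 23


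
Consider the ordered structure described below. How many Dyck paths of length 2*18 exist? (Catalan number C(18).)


C(n) = C(2n, n) / (n+1).
C(36, 18) = 9075135300
C(18) = 9075135300 / 19 = 477638700


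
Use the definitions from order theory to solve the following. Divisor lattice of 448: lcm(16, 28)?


Join=lcm.
gcd(16,28)=4
lcm=112


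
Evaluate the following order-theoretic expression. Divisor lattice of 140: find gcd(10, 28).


In a divisor lattice, meet = gcd (greatest common divisor).
By Euclidean algorithm or factoring: gcd(10,28) = 2


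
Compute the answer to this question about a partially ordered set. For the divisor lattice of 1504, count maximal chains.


A maximal chain goes from the minimum element to a maximal element via cover relations.
Counting all min-to-max paths in the cover graph.
Total maximal chains: 6


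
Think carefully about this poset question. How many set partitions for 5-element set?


B(n) = number of set partitions of an n-element set.
B(n) satisfies the recurrence: B(n+1) = sum_k C(n,k)*B(k).
B(5) = 52


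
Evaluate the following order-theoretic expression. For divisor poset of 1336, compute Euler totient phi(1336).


phi(n) = n * prod_{p|n} (1 - 1/p).
Prime divisors of 1336: [2, 167]
phi(1336) = 1336 * (1 - 1/2) * (1 - 1/167)
phi(1336) = 664


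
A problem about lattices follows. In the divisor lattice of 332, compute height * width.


Height = length of longest chain minus 1; width = size of largest antichain.
A maximum chain: 1 | 83 | 166 | 332  (height 3).
A maximum antichain: {2, 83}  (width 2).
Product = 3 * 2 = 6


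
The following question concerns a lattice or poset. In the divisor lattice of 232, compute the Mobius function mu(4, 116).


In a divisor lattice, mu(a,b) = mu(b/a) where mu is the classical Mobius function.
b/a = 116/4 = 29
Prime factorization of 29: primes [29]
29 is squarefree with 1 prime factor(s), so mu(29) = (-1)^1 = -1


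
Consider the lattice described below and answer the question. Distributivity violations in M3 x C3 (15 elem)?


Distributive law: a ^ (b v c) = (a ^ b) v (a ^ c).
Check all 15^3 = 3375 ordered triples (a,b,c).
  e.g. a=(a1,0), b=(a2,0), c=(a3,0): lhs=(a1,0) != rhs=(0,0)
  e.g. a=(a1,0), b=(a2,0), c=(a3,1): lhs=(a1,0) != rhs=(0,0)
Total violating triples: 162


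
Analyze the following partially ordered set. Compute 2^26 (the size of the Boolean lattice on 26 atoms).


Power set = 2^n.
2^26 = 67108864


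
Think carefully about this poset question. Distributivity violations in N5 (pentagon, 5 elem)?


Distributive law: a ^ (b v c) = (a ^ b) v (a ^ c).
Check all 5^3 = 125 ordered triples (a,b,c).
  e.g. a=b, b=a, c=c: lhs=b != rhs=a
  e.g. a=b, b=c, c=a: lhs=b != rhs=a
Total violating triples: 2


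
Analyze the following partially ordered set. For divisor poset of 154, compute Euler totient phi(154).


phi(n) = n * prod_{p|n} (1 - 1/p).
Prime divisors of 154: [2, 7, 11]
phi(154) = 154 * (1 - 1/2) * (1 - 1/7) * (1 - 1/11)
phi(154) = 60


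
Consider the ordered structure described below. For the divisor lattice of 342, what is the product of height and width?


Height = length of longest chain minus 1; width = size of largest antichain.
A maximum chain: 1 | 19 | 57 | 171 | 342  (height 4).
A maximum antichain: {6, 9, 38, 57}  (width 4).
Product = 4 * 4 = 16


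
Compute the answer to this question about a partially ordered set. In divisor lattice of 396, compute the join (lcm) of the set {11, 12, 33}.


In a divisor lattice, join = lcm (least common multiple).
Compute lcm iteratively: start with first element, then lcm(current, next).
Elements: [11, 12, 33]
lcm(11,12) = 132
lcm(132,33) = 132
Final lcm = 132


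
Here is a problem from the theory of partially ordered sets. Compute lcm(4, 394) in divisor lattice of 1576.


In a divisor lattice, join = lcm (least common multiple).
gcd(4,394) = 2
lcm(4,394) = 4*394/gcd = 1576/2 = 788


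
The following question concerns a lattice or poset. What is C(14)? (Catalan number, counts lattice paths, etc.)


C(n) = C(2n, n) / (n+1).
C(28, 14) = 40116600
C(14) = 40116600 / 15 = 2674440


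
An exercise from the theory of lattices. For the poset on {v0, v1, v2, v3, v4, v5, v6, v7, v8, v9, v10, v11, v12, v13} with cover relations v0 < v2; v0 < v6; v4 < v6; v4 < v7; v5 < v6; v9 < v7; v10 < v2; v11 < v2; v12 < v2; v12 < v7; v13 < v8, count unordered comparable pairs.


A comparable pair {a,b} has a < b or b < a in the order.
Count unordered pairs where one element is strictly below the other.
Examples: {v0,v2}, {v0,v6}, {v2,v10}, {v2,v11}, ...
Total comparable pairs: 11


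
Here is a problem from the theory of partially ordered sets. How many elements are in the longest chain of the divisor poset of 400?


A chain is a totally ordered subset; we count the number of elements in a maximum chain.
Compute, for each element x, the size of the longest chain ending at x:
  1: 1
  2: 2
  5: 2
  4: 3
  25: 3
  8: 4
  ...
A maximum chain: 1 < 2 < 4 < 8 < 16 < 80 < 400
Number of elements in the longest chain: 7


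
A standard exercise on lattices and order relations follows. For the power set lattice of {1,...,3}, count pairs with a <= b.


The order relation is {(a,b) : a <= b}, reflexive so it includes (a,a).
Examples: ({},{}), ({},{1,2}), ({},{1,2,3}), ({},{1,3}), ({},{1}), ...
Total ordered pairs: 27


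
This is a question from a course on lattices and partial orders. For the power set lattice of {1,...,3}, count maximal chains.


A maximal chain goes from the minimum element to a maximal element via cover relations.
Counting all min-to-max paths in the cover graph.
Total maximal chains: 6


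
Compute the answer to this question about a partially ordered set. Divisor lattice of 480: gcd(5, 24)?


Meet=gcd.
gcd(5,24)=1


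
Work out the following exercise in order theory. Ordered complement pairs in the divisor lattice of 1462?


Complement pair (a,b): a meet b = bottom, a join b = top.
Here: gcd(a,b)=1 and lcm(a,b)=1462, i.e. a*b=1462 with a,b coprime.
Pairs found: (1,1462), (2,731), (17,86), (34,43), ... (4 more)
Total ordered pairs: 8


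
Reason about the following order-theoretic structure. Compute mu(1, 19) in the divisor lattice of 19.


In a divisor lattice, mu(a,b) = mu(b/a) where mu is the classical Mobius function.
b/a = 19/1 = 19
Prime factorization of 19: primes [19]
19 is squarefree with 1 prime factor(s), so mu(19) = (-1)^1 = -1


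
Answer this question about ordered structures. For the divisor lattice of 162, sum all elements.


sigma(n) = sum of divisors.
Divisors of 162: [1, 2, 3, 6, 9, 18, 27, 54, 81, 162]
Sum = 363


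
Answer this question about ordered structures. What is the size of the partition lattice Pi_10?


B(n) = number of set partitions of an n-element set.
B(n) satisfies the recurrence: B(n+1) = sum_k C(n,k)*B(k).
B(10) = 115975


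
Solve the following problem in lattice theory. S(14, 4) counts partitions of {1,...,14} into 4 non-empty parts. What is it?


S(n,k) = k*S(n-1,k) + S(n-1,k-1).
S(13,4) = 2532530, S(13,3) = 261625
S(14,4) = 4*2532530 + 261625 = 10130120 + 261625
S(14,4) = 10391745


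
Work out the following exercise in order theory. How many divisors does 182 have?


Divisors of 182: [1, 2, 7, 13, 14, 26, 91, 182]
Count: 8
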